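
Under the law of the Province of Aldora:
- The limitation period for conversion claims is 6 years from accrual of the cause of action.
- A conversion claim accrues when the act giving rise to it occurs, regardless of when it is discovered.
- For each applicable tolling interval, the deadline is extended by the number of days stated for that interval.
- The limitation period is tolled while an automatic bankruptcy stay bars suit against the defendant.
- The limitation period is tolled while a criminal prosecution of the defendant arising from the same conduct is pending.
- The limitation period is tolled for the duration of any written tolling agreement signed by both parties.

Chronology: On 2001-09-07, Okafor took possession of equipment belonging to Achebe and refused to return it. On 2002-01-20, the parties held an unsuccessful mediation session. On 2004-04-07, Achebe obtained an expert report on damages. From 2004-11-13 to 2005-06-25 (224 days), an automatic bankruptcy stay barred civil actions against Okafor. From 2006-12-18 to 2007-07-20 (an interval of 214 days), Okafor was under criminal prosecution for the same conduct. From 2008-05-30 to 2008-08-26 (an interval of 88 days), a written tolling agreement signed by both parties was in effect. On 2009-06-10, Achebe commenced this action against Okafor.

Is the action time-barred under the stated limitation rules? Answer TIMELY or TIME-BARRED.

TIME-BARRED

The limitation period began to run on 2001-09-07.
6 years from 2001-09-07 is 2007-09-07.
Because the automatic bankruptcy stay ran from 2004-11-13 to 2005-06-25, the deadline is extended by 224 days to 2008-04-18.
Because the pending criminal prosecution ran from 2006-12-18 to 2007-07-20, the deadline is extended by 214 days to 2008-11-18.
Because the written tolling agreement ran from 2008-05-30 to 2008-08-26, the deadline is extended by 88 days to 2009-02-14.
None of the other events listed affects the running of the period under the stated rules.
Filing on 2009-06-10 missed the 2009-02-14 deadline — the action is time-barred.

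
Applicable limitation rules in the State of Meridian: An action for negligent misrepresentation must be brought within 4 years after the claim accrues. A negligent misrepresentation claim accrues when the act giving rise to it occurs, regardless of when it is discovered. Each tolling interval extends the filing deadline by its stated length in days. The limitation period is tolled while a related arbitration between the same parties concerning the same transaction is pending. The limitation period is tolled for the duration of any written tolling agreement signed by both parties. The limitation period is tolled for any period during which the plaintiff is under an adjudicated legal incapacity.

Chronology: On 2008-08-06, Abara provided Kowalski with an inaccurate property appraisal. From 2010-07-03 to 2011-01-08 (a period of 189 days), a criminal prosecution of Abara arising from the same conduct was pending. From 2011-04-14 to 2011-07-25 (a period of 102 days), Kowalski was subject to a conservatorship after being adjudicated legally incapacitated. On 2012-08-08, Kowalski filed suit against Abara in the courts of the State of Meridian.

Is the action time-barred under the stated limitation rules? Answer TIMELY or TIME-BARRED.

The limitation period began to run on 2008-08-06.
The untolled deadline — 4 years after 2008-08-06 — is 2012-08-06.
The plaintiff's legal incapacity from 2011-04-14 to 2011-07-25 tolled the period for 102 days, extending the deadline to 2012-11-16.
Although a criminal prosecution ran from 2010-07-03 to 2011-01-08, the stated rules do not make that a tolling event, so it is disregarded.
Filing on 2012-08-08 beat the 2012-11-16 deadline — the action is timely.

TIMELY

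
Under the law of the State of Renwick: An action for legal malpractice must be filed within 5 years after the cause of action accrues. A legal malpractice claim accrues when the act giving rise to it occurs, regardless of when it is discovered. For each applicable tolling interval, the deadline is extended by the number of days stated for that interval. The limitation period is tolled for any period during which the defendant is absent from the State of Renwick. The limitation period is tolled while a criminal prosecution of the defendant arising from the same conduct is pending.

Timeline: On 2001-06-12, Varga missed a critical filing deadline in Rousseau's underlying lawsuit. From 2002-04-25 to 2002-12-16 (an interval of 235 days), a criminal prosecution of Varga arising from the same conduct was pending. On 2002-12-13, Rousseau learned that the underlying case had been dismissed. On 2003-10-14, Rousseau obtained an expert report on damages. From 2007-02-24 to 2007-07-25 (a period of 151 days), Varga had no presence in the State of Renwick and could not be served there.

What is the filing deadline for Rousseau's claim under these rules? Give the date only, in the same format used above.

The claim accrued on 2001-06-12, when the wrongful act occurred; under the stated occurrence rule the 2002-12-13 discovery does not delay accrual.
The untolled deadline — 5 years after 2001-06-12 — is 2006-06-12.
Because the pending criminal prosecution ran from 2002-04-25 to 2002-12-16, the deadline is extended by 235 days to 2007-02-02.
The defendant's absence from the jurisdiction starting 2007-02-24 came too late — the period had run on 2007-02-02 — and so does not extend the deadline.
Nothing else in the chronology tolls or restarts the period.

2007-02-02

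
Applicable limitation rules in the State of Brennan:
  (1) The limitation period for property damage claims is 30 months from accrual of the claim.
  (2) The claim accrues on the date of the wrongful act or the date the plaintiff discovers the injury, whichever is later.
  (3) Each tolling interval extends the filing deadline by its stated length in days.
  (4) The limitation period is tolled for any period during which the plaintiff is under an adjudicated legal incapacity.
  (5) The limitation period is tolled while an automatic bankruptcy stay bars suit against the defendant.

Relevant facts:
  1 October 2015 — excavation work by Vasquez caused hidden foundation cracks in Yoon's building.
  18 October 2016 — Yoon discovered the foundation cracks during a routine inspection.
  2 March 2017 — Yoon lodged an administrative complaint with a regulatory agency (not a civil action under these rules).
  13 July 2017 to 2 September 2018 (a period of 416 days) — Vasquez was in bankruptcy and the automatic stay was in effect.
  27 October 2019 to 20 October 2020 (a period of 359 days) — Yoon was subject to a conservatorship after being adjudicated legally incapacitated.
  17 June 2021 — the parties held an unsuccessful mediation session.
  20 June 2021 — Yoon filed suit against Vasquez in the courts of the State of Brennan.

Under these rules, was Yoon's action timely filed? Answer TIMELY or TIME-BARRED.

TIME-BARRED

The claim accrued on 18 October 2016 — the later of the 1 October 2015 act and the 18 October 2016 discovery.
Adding the 30 months base period to 18 October 2016 gives a deadline of 18 April 2019, before any tolling.
The automatic bankruptcy stay from 13 July 2017 to 2 September 2018 tolled the period for 416 days, extending the deadline to 7 June 2020.
The plaintiff's legal incapacity from 27 October 2019 to 20 October 2020 tolled the period for 359 days, extending the deadline to 1 June 2021.
None of the other events listed affects the running of the period under the stated rules.
The 20 June 2021 filing falls after the 1 June 2021 deadline; the claim is time-barred.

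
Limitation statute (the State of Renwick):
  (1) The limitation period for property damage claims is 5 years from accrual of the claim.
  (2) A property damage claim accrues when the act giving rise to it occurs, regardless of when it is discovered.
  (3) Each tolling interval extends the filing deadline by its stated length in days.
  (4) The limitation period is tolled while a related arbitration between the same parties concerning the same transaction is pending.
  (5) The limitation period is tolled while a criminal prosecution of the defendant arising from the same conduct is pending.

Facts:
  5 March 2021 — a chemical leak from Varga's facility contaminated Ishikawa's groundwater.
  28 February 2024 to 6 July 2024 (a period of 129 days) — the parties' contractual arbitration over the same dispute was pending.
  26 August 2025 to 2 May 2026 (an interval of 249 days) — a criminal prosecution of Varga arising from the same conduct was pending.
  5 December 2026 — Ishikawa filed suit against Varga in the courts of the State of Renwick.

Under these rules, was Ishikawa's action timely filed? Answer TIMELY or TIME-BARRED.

TIMELY

The limitation period began to run on 5 March 2021.
Adding the 5 years base period to 5 March 2021 gives a deadline of 5 March 2026, before any tolling.
The period was tolled for 129 days by the pending related arbitration (28 February 2024 to 6 July 2024), pushing the deadline to 12 July 2026.
The pending criminal prosecution from 26 August 2025 to 2 May 2026 tolled the period for 249 days, extending the deadline to 18 March 2027.
The 5 December 2026 filing precedes the 18 March 2027 deadline; the claim is timely.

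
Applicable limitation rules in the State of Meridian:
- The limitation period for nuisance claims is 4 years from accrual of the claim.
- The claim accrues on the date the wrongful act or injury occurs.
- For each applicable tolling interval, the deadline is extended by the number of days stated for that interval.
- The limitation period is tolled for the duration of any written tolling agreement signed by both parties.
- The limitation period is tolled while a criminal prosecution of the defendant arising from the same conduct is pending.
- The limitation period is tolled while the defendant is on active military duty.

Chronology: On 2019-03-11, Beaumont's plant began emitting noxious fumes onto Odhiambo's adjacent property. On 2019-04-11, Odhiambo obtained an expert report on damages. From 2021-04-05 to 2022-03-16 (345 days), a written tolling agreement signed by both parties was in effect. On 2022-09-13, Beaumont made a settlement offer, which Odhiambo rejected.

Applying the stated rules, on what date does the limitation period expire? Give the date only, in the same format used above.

2024-02-19

The claim accrued on 2019-03-11, when the wrongful act occurred.
4 years from 2019-03-11 is 2023-03-11.
The period was tolled for 345 days by the written tolling agreement (2021-04-05 to 2022-03-16), pushing the deadline to 2024-02-19.
Nothing else in the chronology tolls or restarts the period.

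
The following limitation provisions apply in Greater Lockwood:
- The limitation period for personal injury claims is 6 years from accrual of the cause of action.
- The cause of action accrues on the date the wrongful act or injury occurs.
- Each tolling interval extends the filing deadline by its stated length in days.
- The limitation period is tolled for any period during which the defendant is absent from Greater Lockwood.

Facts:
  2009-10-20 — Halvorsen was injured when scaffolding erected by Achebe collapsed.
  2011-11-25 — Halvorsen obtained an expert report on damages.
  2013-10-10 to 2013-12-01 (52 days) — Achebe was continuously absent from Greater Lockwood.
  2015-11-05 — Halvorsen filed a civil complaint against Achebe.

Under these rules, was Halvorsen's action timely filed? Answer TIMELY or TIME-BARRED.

The cause of action accrued on 2009-10-20, the date of the act.
6 years from 2009-10-20 is 2015-10-20.
The period was tolled for 52 days by the defendant's absence from the jurisdiction (2013-10-10 to 2013-12-01), pushing the deadline to 2015-12-11.
Nothing else in the chronology tolls or restarts the period.
The 2015-11-05 filing precedes the 2015-12-11 deadline; the claim is timely.

TIMELY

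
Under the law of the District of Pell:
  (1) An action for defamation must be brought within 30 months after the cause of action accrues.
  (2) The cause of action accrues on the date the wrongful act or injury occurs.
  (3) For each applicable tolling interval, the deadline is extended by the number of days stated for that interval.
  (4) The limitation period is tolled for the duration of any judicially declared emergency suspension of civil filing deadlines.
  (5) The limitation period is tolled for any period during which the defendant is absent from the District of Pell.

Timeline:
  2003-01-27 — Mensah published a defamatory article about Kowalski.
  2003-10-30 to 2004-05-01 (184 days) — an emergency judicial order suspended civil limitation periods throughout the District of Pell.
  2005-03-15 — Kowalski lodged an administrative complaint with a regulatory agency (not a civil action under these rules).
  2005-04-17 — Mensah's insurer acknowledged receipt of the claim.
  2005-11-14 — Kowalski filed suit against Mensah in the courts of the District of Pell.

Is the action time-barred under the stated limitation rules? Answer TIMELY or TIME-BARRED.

TIMELY

The claim accrued on 2003-01-27, when the wrongful act occurred.
30 months from 2003-01-27 is 2005-07-27.
Because the emergency suspension of filing deadlines ran from 2003-10-30 to 2004-05-01, the deadline is extended by 184 days to 2006-01-27.
None of the other events listed affects the running of the period under the stated rules.
Filing on 2005-11-14 beat the 2006-01-27 deadline — the action is timely.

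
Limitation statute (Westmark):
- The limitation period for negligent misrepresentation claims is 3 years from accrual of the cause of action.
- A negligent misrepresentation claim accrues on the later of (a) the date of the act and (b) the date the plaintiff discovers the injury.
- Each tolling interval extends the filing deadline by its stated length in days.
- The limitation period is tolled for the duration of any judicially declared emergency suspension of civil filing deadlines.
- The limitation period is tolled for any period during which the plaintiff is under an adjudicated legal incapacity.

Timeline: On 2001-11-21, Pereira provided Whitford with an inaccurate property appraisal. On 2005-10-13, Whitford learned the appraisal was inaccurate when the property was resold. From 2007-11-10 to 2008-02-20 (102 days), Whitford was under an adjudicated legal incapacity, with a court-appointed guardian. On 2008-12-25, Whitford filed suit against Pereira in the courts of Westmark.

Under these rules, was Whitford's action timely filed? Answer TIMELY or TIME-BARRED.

TIMELY

Because discovery on 2005-10-13 post-dates the 2001-11-21 act, accrual under the later-of rule falls on 2005-10-13.
3 years from 2005-10-13 is 2008-10-13.
The plaintiff's legal incapacity from 2007-11-10 to 2008-02-20 tolled the period for 102 days, extending the deadline to 2009-01-23.
Whitford filed on 2008-12-25, before the 2009-01-23 deadline, so the action is timely.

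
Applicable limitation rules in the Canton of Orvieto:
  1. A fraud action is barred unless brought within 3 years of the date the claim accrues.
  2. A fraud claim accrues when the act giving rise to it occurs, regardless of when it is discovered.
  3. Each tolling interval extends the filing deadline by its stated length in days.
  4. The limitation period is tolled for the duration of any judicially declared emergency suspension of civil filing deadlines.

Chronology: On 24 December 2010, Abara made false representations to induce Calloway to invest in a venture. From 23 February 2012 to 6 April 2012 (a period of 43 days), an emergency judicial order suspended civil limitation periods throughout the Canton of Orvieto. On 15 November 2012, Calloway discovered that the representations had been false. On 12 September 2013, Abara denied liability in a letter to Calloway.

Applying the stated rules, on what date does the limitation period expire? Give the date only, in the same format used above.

The claim accrued on 24 December 2010, when the wrongful act occurred; under the stated occurrence rule the 15 November 2012 discovery does not delay accrual.
The untolled deadline — 3 years after 24 December 2010 — is 24 December 2013.
Because the emergency suspension of filing deadlines ran from 23 February 2012 to 6 April 2012, the deadline is extended by 43 days to 5 February 2014.
Nothing else in the chronology tolls or restarts the period.

5 February 2014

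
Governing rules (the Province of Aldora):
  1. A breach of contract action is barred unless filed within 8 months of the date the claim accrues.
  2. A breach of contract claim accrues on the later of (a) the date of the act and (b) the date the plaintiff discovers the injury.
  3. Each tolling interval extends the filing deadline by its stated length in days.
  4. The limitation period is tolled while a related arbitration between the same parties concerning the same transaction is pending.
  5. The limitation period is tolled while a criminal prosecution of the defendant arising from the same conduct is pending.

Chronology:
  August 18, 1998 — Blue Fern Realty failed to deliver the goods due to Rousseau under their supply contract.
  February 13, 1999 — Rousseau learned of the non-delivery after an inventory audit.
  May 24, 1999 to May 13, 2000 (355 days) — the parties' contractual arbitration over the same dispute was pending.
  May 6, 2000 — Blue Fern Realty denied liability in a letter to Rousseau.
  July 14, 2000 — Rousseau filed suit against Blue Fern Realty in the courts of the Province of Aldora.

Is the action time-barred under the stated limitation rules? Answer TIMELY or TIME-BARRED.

TIMELY

The claim accrued on February 13, 1999 — the later of the August 18, 1998 act and the February 13, 1999 discovery.
The untolled deadline — 8 months after February 13, 1999 — is October 13, 1999.
Because the pending related arbitration ran from May 24, 1999 to May 13, 2000, the deadline is extended by 355 days to October 2, 2000.
None of the other events listed affects the running of the period under the stated rules.
Rousseau filed on July 14, 2000, before the October 2, 2000 deadline, so the action is timely.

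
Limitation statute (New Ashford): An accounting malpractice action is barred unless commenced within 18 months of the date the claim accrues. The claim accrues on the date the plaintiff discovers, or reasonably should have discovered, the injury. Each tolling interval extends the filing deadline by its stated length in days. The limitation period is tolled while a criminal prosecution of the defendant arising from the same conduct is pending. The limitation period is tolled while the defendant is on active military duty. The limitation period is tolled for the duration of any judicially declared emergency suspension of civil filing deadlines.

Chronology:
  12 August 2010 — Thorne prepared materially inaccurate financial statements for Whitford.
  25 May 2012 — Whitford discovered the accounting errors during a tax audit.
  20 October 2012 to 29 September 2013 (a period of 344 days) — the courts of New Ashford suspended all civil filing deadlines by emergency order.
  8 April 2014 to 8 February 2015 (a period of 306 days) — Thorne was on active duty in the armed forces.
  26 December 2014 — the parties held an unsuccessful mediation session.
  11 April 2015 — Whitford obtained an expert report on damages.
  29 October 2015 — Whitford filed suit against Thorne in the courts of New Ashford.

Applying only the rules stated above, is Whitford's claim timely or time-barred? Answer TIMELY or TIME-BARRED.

TIME-BARRED

Accrual is tied to discovery, so the period began on 25 May 2012 rather than on 12 August 2010 when the act occurred.
Adding the 18 months base period to 25 May 2012 gives a deadline of 25 November 2013, before any tolling.
Because the emergency suspension of filing deadlines ran from 20 October 2012 to 29 September 2013, the deadline is extended by 344 days to 4 November 2014.
The defendant's active military service from 8 April 2014 to 8 February 2015 tolled the period for 306 days, extending the deadline to 6 September 2015.
None of the other events listed affects the running of the period under the stated rules.
Filing on 29 October 2015 missed the 6 September 2015 deadline — the action is time-barred.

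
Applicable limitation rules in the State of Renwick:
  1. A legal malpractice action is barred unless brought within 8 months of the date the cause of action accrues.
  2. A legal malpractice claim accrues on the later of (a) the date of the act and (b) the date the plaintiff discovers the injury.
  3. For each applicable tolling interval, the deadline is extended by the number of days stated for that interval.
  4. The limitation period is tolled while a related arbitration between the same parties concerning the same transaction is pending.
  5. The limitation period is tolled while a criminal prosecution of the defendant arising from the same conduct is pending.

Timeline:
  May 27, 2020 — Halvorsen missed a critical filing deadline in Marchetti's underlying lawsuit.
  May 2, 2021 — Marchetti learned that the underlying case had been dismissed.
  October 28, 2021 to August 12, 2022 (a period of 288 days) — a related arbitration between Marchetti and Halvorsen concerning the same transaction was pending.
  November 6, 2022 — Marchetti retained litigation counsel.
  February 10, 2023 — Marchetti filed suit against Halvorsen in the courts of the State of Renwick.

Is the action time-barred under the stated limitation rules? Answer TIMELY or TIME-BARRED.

TIME-BARRED

The claim accrued on May 2, 2021 — the later of the May 27, 2020 act and the May 2, 2021 discovery.
8 months from May 2, 2021 is January 2, 2022.
The period was tolled for 288 days by the pending related arbitration (October 28, 2021 to August 12, 2022), pushing the deadline to October 17, 2022.
Nothing else in the chronology tolls or restarts the period.
Filing on February 10, 2023 missed the October 17, 2022 deadline — the action is time-barred.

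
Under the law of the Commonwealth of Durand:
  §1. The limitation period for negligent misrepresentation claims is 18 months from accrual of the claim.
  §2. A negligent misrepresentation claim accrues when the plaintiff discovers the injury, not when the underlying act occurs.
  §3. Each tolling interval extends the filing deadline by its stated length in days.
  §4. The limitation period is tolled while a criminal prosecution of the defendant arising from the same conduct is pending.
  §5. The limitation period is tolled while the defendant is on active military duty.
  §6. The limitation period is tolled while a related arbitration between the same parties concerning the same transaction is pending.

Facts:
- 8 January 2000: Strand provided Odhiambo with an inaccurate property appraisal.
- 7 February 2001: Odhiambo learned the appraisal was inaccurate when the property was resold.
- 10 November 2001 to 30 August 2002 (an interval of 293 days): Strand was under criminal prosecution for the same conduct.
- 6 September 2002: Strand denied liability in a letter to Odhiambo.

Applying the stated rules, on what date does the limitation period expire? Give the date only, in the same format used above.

27 May 2003

Accrual is tied to discovery, so the period began on 7 February 2001 rather than on 8 January 2000 when the act occurred.
Adding the 18 months base period to 7 February 2001 gives a deadline of 7 August 2002, before any tolling.
The period was tolled for 293 days by the pending criminal prosecution (10 November 2001 to 30 August 2002), pushing the deadline to 27 May 2003.
None of the other events listed affects the running of the period under the stated rules.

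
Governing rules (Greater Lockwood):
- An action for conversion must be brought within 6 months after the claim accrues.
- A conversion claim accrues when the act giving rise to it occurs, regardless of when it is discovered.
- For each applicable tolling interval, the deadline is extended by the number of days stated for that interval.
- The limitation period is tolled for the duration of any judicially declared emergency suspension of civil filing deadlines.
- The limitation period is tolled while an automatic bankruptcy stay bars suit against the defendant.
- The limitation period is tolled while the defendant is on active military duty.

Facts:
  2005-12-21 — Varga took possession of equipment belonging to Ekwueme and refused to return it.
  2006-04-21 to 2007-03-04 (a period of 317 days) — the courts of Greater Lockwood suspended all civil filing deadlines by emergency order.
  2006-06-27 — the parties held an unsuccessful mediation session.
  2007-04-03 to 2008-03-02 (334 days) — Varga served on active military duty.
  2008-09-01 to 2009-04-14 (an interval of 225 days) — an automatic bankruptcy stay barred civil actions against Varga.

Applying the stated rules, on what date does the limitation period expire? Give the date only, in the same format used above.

The claim accrued on 2005-12-21, when the wrongful act occurred.
6 months from 2005-12-21 is 2006-06-21.
The emergency suspension of filing deadlines from 2006-04-21 to 2007-03-04 tolled the period for 317 days, extending the deadline to 2007-05-04.
Because the defendant's active military service ran from 2007-04-03 to 2008-03-02, the deadline is extended by 334 days to 2008-04-02.
By the time the automatic bankruptcy stay began on 2008-09-01, the limitation period had already expired on 2008-04-02; that interval cannot revive it.
Nothing else in the chronology tolls or restarts the period.

2008-04-02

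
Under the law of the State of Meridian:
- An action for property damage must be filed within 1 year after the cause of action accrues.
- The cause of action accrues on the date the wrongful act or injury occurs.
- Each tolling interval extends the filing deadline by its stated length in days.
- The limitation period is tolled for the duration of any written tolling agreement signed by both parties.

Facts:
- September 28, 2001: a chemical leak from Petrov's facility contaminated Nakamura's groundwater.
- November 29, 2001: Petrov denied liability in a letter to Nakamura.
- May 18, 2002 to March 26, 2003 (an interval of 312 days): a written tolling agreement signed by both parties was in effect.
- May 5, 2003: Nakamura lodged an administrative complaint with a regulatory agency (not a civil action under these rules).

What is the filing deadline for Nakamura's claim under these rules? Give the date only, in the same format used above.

The claim accrued on September 28, 2001, when the wrongful act occurred.
Adding the 1 year base period to September 28, 2001 gives a deadline of September 28, 2002, before any tolling.
The period was tolled for 312 days by the written tolling agreement (May 18, 2002 to March 26, 2003), pushing the deadline to August 6, 2003.
None of the other events listed affects the running of the period under the stated rules.

August 6, 2003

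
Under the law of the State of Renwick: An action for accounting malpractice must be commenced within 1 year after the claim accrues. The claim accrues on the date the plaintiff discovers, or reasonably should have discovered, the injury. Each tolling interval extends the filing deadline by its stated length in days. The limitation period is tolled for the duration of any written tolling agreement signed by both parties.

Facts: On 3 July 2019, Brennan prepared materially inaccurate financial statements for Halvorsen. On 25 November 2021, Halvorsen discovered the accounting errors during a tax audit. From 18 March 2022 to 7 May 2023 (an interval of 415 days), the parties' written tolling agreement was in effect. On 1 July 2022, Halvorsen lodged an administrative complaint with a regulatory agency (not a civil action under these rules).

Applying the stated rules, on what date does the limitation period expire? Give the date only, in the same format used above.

14 January 2024

Under the discovery rule, the claim accrued on 25 November 2021, when Halvorsen discovered the injury — not on the 3 July 2019 date of the underlying act.
The untolled deadline — 1 year after 25 November 2021 — is 25 November 2022.
Because the written tolling agreement ran from 18 March 2022 to 7 May 2023, the deadline is extended by 415 days to 14 January 2024.
Nothing else in the chronology tolls or restarts the period.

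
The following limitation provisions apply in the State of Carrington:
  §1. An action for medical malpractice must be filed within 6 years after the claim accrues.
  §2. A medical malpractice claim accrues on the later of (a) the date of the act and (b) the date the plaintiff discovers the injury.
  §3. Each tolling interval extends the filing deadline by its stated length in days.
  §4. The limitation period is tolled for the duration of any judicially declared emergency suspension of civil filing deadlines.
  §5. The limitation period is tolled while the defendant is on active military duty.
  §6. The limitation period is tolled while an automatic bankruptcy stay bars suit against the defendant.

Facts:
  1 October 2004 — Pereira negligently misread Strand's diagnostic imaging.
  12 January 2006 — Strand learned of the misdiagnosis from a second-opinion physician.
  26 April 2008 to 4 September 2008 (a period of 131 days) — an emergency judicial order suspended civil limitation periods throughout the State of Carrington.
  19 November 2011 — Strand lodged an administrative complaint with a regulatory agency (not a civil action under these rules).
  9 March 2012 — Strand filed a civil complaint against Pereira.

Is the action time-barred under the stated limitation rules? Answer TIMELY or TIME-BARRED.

TIMELY

Taking the later of the act (1 October 2004) and discovery (12 January 2006), the claim accrued on 12 January 2006.
The untolled deadline — 6 years after 12 January 2006 — is 12 January 2012.
The emergency suspension of filing deadlines from 26 April 2008 to 4 September 2008 tolled the period for 131 days, extending the deadline to 22 May 2012.
None of the other events listed affects the running of the period under the stated rules.
Strand filed on 9 March 2012, before the 22 May 2012 deadline, so the action is timely.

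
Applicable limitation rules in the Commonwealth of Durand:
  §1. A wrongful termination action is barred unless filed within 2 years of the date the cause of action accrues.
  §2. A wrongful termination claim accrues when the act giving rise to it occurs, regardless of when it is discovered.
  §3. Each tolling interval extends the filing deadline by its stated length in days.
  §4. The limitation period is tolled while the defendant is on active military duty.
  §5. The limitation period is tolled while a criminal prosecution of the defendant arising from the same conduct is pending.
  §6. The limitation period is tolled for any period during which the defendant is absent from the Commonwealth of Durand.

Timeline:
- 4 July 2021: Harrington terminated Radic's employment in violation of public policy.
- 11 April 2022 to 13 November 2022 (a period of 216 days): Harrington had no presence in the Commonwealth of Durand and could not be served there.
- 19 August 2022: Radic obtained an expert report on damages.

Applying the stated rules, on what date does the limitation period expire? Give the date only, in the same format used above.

The cause of action accrued on 4 July 2021, the date of the act.
2 years from 4 July 2021 is 4 July 2023.
The defendant's absence from the jurisdiction from 11 April 2022 to 13 November 2022 tolled the period for 216 days, extending the deadline to 5 February 2024.
Nothing else in the chronology tolls or restarts the period.

5 February 2024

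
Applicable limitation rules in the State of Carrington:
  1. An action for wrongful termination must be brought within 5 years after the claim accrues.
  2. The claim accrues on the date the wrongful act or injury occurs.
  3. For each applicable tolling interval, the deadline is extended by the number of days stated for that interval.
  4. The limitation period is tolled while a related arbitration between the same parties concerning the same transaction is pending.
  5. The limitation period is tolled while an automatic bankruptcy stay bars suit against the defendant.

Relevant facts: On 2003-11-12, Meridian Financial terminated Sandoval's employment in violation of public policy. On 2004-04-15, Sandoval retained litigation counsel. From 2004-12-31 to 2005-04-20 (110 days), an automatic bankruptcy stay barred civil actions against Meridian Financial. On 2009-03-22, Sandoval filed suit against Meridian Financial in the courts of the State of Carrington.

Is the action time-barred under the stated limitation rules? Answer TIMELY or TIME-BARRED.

The limitation period began to run on 2003-11-12.
5 years from 2003-11-12 is 2008-11-12.
The automatic bankruptcy stay from 2004-12-31 to 2005-04-20 tolled the period for 110 days, extending the deadline to 2009-03-02.
The other events in the timeline have no effect on the limitation period under the stated rules.
The 2009-03-22 filing falls after the 2009-03-02 deadline; the claim is time-barred.

TIME-BARRED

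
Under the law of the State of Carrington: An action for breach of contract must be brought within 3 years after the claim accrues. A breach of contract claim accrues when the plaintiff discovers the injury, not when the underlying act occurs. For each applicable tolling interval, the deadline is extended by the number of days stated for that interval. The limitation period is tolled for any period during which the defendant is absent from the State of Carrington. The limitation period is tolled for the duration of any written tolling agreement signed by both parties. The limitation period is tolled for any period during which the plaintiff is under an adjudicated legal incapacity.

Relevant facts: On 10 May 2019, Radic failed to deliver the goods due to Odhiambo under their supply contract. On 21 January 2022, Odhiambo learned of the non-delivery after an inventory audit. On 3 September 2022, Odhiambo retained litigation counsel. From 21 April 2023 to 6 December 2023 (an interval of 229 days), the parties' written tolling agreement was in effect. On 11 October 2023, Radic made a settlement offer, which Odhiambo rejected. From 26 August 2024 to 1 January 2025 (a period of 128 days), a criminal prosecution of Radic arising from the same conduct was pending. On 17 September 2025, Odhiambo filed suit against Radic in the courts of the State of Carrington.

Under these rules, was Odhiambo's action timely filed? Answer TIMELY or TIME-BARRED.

TIME-BARRED

Accrual is tied to discovery, so the period began on 21 January 2022 rather than on 10 May 2019 when the act occurred.
The untolled deadline — 3 years after 21 January 2022 — is 21 January 2025.
Because the written tolling agreement ran from 21 April 2023 to 6 December 2023, the deadline is extended by 229 days to 7 September 2025.
The pending criminal prosecution from 26 August 2024 to 1 January 2025 does not toll the period, because no stated rule makes a criminal prosecution a tolling event.
The other events in the timeline have no effect on the limitation period under the stated rules.
The 17 September 2025 filing falls after the 7 September 2025 deadline; the claim is time-barred.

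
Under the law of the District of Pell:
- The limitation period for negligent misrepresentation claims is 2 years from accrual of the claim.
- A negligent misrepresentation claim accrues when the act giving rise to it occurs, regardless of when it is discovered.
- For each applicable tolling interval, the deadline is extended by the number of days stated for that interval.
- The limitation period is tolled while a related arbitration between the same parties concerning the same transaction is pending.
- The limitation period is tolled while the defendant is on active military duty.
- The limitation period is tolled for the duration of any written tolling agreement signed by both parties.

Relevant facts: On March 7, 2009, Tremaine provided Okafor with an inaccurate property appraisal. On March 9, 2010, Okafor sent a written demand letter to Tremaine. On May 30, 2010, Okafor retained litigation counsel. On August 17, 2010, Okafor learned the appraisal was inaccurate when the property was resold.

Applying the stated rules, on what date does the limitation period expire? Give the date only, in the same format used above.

March 7, 2011

Because the rule ties accrual to occurrence, the claim accrued on March 7, 2009, not on the August 17, 2010 discovery date.
2 years from March 7, 2009 is March 7, 2011.
Nothing else in the chronology tolls or restarts the period.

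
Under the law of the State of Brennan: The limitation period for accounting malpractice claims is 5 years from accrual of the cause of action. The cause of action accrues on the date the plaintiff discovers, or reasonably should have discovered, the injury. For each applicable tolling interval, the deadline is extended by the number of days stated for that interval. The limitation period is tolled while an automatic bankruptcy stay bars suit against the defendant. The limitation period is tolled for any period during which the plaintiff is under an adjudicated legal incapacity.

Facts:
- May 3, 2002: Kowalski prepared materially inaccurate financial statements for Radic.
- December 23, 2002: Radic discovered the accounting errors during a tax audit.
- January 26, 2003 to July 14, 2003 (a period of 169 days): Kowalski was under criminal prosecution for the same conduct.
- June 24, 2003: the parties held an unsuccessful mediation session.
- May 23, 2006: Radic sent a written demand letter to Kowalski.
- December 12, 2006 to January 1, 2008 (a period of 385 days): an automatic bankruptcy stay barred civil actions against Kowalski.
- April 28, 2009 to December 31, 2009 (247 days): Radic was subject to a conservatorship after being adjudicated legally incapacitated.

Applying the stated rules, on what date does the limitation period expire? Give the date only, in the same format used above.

The claim did not accrue until Radic discovered the injury on December 23, 2002; the May 3, 2002 act date does not start the clock under the stated rule.
The untolled deadline — 5 years after December 23, 2002 — is December 23, 2007.
Because the automatic bankruptcy stay ran from December 12, 2006 to January 1, 2008, the deadline is extended by 385 days to January 11, 2009.
By the time the plaintiff's legal incapacity began on April 28, 2009, the limitation period had already expired on January 11, 2009; that interval cannot revive it.
No stated provision tolls the period for a criminal prosecution, so the interval from January 26, 2003 to July 14, 2003 has no effect on the deadline.
The other events in the timeline have no effect on the limitation period under the stated rules.

January 11, 2009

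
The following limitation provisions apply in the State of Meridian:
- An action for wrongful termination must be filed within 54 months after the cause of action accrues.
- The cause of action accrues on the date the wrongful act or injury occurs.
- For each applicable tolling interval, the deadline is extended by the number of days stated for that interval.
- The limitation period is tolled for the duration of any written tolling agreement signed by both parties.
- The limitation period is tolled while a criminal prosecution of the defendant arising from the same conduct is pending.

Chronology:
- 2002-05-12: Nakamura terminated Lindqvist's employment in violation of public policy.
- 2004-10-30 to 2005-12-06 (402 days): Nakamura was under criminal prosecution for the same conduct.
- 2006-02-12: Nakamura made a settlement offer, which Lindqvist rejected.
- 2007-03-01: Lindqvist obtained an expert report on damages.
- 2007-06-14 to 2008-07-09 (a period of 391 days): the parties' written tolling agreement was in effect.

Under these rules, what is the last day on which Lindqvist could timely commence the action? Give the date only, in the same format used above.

2009-01-13

The limitation period began to run on 2002-05-12.
54 months from 2002-05-12 is 2006-11-12.
The period was tolled for 402 days by the pending criminal prosecution (2004-10-30 to 2005-12-06), pushing the deadline to 2007-12-19.
The period was tolled for 391 days by the written tolling agreement (2007-06-14 to 2008-07-09), pushing the deadline to 2009-01-13.
None of the other events listed affects the running of the period under the stated rules.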